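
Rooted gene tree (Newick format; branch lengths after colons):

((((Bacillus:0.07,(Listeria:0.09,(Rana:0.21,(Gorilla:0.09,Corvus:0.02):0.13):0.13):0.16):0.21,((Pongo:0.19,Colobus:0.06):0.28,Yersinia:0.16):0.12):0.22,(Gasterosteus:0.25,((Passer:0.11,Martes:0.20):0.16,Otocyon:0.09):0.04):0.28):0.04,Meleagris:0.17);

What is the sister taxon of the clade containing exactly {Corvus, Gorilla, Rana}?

Listeria

The clade containing exactly {Corvus, Gorilla, Rana} attaches to the tree at the node subtending (Listeria,(Rana,(Gorilla,Corvus))).
The other lineage descending from that same node — the sister group — is the single tip Listeria.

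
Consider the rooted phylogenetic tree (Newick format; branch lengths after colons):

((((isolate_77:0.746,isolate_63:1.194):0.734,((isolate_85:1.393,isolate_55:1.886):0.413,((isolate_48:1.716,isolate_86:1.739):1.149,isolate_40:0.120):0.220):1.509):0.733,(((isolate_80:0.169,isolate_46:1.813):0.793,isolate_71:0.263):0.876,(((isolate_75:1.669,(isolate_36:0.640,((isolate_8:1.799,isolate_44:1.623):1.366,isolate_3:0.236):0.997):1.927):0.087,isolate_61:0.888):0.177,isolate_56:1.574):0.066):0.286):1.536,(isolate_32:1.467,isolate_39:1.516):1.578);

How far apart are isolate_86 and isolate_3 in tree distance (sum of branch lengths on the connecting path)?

The path runs isolate_86 → … → MRCA → … → isolate_3; the MRCA is the node subtending (((isolate_77,isolate_63),((isolate_85,isolate_55),((isolate_48,isolate_86),isolate_40))),(((isolate_80,isolate_46),isolate_71),(((isolate_75,(isolate_36,((isolate_8,isolate_44),isolate_3))),isolate_61),isolate_56))).
Branch lengths along that path: 1.739 + 1.149 + 0.220 + 1.509 + 0.733 + 0.286 + 0.066 + 0.177 + 0.087 + 1.927 + 0.997 + 0.236 = 9.126.

9.126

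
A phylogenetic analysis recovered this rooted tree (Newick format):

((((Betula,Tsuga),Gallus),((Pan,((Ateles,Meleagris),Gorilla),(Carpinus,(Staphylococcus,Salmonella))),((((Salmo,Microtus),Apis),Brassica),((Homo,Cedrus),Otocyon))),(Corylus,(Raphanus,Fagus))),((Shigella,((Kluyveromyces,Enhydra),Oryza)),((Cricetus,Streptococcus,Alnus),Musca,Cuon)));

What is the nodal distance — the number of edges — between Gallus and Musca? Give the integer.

6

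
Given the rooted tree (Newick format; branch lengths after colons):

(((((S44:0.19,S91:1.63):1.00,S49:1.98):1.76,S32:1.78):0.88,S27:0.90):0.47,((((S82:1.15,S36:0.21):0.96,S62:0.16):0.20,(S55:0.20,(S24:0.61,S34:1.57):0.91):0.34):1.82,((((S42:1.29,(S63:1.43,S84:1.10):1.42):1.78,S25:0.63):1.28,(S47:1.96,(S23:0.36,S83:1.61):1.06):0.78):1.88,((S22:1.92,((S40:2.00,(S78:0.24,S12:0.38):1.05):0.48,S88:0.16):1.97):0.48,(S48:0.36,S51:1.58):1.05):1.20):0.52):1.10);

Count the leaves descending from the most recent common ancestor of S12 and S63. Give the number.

The MRCA of S12 and S63 is the node subtending ((((S42,(S63,S84)),S25),(S47,(S23,S83))),((S22,((S40,(S78,S12)),S88)),(S48,S51))).
That clade contains 14 terminal taxa: S12, S22, S23, S25, S40, S42, S47, S48, S51, S63, S78, S83, S84, S88.

14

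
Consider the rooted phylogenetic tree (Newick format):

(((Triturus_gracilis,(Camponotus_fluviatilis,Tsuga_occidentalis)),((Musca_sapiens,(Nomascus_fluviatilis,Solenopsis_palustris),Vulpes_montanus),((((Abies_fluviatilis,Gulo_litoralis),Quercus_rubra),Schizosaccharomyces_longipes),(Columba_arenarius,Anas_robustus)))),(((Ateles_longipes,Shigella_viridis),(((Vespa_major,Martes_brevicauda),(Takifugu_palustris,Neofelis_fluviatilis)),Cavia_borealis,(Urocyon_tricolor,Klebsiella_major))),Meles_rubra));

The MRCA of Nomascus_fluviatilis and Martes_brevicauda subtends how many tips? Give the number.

23

The MRCA of Nomascus_fluviatilis and Martes_brevicauda is the root, so the clade is the entire tree.
That clade contains 23 terminal taxa: Abies_fluviatilis, Anas_robustus, Ateles_longipes, Camponotus_fluviatilis, Cavia_borealis, Columba_arenarius, Gulo_litoralis, Klebsiella_major, Martes_brevicauda, Meles_rubra, Musca_sapiens, Neofelis_fluviatilis, Nomascus_fluviatilis, Quercus_rubra, Schizosaccharomyces_longipes, Shigella_viridis, Solenopsis_palustris, Takifugu_palustris, Triturus_gracilis, Tsuga_occidentalis, Urocyon_tricolor, Vespa_major, Vulpes_montanus.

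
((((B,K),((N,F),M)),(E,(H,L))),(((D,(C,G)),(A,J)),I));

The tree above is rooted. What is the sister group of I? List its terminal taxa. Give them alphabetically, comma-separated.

A, C, D, G, J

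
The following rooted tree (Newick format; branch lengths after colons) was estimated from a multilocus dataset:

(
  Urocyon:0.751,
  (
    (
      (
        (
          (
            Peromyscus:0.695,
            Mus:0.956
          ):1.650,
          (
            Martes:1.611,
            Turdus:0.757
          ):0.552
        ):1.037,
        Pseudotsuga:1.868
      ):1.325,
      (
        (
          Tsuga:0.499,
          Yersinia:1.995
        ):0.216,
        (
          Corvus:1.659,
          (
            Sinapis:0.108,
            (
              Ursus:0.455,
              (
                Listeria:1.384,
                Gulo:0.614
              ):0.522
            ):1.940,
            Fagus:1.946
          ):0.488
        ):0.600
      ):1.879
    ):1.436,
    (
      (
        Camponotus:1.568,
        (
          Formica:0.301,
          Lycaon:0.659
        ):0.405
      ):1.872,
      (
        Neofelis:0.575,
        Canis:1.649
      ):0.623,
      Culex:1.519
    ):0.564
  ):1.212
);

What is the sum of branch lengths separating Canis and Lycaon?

The path runs Canis → … → MRCA → … → Lycaon; the MRCA is the node subtending ((Camponotus,(Formica,Lycaon)),(Neofelis,Canis),Culex).
Branch lengths along that path: 1.649 + 0.623 + 1.872 + 0.405 + 0.659 = 5.208.

5.208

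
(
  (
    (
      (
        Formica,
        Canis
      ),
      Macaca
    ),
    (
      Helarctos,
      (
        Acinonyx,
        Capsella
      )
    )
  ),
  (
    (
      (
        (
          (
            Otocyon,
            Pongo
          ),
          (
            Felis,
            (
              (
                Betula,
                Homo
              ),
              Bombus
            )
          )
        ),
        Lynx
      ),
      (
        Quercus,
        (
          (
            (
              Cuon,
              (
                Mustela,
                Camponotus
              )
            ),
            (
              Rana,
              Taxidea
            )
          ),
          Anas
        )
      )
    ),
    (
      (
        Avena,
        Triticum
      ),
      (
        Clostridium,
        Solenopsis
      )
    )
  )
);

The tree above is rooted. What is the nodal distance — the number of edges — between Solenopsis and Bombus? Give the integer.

9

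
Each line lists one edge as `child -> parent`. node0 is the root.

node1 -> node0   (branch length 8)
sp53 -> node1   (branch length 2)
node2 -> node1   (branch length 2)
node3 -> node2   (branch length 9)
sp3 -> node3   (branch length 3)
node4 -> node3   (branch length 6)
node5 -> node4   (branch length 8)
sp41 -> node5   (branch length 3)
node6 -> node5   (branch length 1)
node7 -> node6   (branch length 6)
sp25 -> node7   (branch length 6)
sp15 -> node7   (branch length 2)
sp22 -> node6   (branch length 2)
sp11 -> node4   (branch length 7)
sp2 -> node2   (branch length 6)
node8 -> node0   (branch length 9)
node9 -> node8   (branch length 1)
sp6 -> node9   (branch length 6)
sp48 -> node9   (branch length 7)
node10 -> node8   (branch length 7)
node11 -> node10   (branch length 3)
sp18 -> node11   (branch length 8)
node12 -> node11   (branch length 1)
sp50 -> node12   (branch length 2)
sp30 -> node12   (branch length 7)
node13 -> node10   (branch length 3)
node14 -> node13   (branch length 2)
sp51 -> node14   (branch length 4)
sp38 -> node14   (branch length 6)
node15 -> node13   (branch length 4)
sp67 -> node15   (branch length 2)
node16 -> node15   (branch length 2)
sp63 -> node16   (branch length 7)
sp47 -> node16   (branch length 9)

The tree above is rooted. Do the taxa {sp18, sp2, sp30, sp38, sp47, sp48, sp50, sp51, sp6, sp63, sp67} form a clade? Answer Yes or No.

No

The MRCA of the listed taxa is the root, so the smallest clade containing them is the whole tree.
That clade also contains sp11, sp15, sp22, sp25, sp3, sp41, sp53, which are not in the proposed group, so the group is not monophyletic.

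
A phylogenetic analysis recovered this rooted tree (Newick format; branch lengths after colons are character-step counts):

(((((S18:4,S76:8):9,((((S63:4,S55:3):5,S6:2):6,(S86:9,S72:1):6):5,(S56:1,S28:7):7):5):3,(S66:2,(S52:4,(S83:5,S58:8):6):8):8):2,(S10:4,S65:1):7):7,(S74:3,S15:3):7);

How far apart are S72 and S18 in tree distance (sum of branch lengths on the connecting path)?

30

The path runs S72 → … → MRCA → … → S18; the MRCA is the node subtending ((S18,S76),((((S63,S55),S6),(S86,S72)),(S56,S28))).
Branch lengths along that path: 1 + 6 + 5 + 5 + 9 + 4 = 30.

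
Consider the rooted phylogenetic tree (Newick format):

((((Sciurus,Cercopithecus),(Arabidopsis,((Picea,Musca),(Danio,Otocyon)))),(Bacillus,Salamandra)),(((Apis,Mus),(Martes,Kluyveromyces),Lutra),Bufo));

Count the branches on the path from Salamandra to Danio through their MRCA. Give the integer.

The MRCA of Salamandra and Danio is the node subtending (((Sciurus,Cercopithecus),(Arabidopsis,((Picea,Musca),(Danio,Otocyon)))),(Bacillus,Salamandra)).
From Salamandra up to that node: 2 branches. From Danio up to the same node: 5 branches. Total: 2 + 5 = 7.

7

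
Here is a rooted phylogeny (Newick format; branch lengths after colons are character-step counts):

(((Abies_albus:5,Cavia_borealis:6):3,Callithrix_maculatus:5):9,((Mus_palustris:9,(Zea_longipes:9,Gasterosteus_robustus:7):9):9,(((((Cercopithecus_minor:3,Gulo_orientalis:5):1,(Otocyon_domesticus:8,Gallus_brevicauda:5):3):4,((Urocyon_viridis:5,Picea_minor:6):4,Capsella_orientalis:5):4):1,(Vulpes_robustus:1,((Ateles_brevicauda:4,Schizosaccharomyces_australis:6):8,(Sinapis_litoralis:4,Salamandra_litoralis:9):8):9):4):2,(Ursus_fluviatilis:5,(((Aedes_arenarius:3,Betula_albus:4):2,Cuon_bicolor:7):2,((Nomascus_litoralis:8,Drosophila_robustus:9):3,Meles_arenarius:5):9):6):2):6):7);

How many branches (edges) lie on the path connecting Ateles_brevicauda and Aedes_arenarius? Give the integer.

The MRCA of Ateles_brevicauda and Aedes_arenarius is the node subtending (((((Cercopithecus_minor,Gulo_orientalis),(Otocyon_domesticus,Gallus_brevicauda)),((Urocyon_viridis,Picea_minor),Capsella_orientalis)),(Vulpes_robustus,((Ateles_brevicauda,Schizosaccharomyces_australis),(Sinapis_litoralis,Salamandra_litoralis)))),(Ursus_fluviatilis,(((Aedes_arenarius,Betula_albus),Cuon_bicolor),((Nomascus_litoralis,Drosophila_robustus),Meles_arenarius)))).
From Ateles_brevicauda up to that node: 5 branches. From Aedes_arenarius up to the same node: 5 branches. Total: 5 + 5 = 10.

10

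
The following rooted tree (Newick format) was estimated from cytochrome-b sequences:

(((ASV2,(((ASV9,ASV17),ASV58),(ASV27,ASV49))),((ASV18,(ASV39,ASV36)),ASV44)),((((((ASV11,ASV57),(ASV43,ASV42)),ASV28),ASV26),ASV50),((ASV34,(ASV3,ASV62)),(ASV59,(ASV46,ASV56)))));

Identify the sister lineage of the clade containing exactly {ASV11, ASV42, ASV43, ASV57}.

The clade containing exactly {ASV11, ASV42, ASV43, ASV57} attaches to the tree at the node subtending (((ASV11,ASV57),(ASV43,ASV42)),ASV28).
The other lineage descending from that same node — the sister group — is the single tip ASV28.

ASV28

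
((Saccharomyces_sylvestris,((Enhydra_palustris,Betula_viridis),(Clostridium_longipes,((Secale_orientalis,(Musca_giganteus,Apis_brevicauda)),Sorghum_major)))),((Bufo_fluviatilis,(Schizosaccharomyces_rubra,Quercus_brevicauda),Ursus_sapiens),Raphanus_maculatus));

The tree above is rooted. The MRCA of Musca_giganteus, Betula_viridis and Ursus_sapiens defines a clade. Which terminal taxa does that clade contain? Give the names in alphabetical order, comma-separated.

Apis_brevicauda, Betula_viridis, Bufo_fluviatilis, Clostridium_longipes, Enhydra_palustris, Musca_giganteus, Quercus_brevicauda, Raphanus_maculatus, Saccharomyces_sylvestris, Schizosaccharomyces_rubra, Secale_orientalis, Sorghum_major, Ursus_sapiens

Tracing Musca_giganteus: it sits inside (Musca_giganteus,Apis_brevicauda).
Tracing Betula_viridis: it sits inside (Enhydra_palustris,Betula_viridis).
Tracing Ursus_sapiens: it sits inside (Bufo_fluviatilis,(Schizosaccharomyces_rubra,Quercus_brevicauda),Ursus_sapiens).
The smallest clade enclosing all 3 is the whole tree (their MRCA is the root), so the answer is all 13 tips in alphabetical order.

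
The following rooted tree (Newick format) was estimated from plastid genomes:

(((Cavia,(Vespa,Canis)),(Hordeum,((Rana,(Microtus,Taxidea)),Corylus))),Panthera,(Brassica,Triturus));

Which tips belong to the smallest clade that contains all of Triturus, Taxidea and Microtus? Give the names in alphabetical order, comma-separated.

Tracing Triturus: it sits inside (Brassica,Triturus).
Tracing Taxidea: it sits inside (Microtus,Taxidea).
Tracing Microtus: it sits inside (Microtus,Taxidea).
The smallest clade enclosing all 3 is the whole tree (their MRCA is the root), so the answer is all 11 tips in alphabetical order.

Brassica, Canis, Cavia, Corylus, Hordeum, Microtus, Panthera, Rana, Taxidea, Triturus, Vespa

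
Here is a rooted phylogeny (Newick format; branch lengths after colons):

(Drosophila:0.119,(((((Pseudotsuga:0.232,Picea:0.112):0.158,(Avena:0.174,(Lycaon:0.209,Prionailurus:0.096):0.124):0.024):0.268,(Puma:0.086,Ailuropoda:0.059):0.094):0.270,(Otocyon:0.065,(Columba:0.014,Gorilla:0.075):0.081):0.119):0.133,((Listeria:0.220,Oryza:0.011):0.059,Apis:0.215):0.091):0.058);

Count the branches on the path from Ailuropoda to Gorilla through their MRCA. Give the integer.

The MRCA of Ailuropoda and Gorilla is the node subtending ((((Pseudotsuga,Picea),(Avena,(Lycaon,Prionailurus))),(Puma,Ailuropoda)),(Otocyon,(Columba,Gorilla))).
From Ailuropoda up to that node: 3 branches. From Gorilla up to the same node: 3 branches. Total: 3 + 3 = 6.

6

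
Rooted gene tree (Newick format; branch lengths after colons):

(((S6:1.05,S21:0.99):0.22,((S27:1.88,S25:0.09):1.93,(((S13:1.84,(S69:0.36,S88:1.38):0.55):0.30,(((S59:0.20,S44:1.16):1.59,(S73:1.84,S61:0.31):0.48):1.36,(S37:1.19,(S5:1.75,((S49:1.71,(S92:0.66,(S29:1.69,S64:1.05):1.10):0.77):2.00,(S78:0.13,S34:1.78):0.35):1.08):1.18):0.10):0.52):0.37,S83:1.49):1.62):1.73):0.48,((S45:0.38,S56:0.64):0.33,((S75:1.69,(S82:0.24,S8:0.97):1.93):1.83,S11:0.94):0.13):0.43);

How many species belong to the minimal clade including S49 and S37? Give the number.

The MRCA of S49 and S37 is the node subtending (S37,(S5,((S49,(S92,(S29,S64))),(S78,S34)))).
That clade contains 8 terminal taxa: S29, S34, S37, S49, S5, S64, S78, S92.

8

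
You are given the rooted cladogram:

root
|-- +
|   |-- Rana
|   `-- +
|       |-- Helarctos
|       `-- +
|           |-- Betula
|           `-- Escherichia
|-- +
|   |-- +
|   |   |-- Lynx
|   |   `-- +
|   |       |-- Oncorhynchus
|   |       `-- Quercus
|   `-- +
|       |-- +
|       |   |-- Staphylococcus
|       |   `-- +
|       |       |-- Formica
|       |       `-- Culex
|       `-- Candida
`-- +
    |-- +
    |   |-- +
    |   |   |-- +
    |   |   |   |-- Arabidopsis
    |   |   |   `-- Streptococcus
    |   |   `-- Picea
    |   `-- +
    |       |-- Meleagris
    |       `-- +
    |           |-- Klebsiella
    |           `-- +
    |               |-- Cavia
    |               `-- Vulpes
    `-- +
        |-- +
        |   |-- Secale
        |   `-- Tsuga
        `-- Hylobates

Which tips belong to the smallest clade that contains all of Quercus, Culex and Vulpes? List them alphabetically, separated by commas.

Arabidopsis, Betula, Candida, Cavia, Culex, Escherichia, Formica, Helarctos, Hylobates, Klebsiella, Lynx, Meleagris, Oncorhynchus, Picea, Quercus, Rana, Secale, Staphylococcus, Streptococcus, Tsuga, Vulpes

Tracing Quercus: it sits inside (Oncorhynchus,Quercus).
Tracing Culex: it sits inside (Formica,Culex).
Tracing Vulpes: it sits inside (Cavia,Vulpes).
The smallest clade enclosing all 3 is the whole tree (their MRCA is the root), so the answer is all 21 tips in alphabetical order.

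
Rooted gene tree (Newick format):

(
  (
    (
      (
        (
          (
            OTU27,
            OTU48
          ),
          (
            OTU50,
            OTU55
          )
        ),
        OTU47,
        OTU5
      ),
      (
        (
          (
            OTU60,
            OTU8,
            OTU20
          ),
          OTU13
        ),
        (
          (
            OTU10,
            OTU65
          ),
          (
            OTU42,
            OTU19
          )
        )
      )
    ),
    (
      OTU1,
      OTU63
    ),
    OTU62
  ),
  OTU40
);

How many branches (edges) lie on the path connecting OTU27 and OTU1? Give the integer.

The MRCA of OTU27 and OTU1 is the node subtending (((((OTU27,OTU48),(OTU50,OTU55)),OTU47,OTU5),(((OTU60,OTU8,OTU20),OTU13),((OTU10,OTU65),(OTU42,OTU19)))),(OTU1,OTU63),OTU62).
From OTU27 up to that node: 5 branches. From OTU1 up to the same node: 2 branches. Total: 5 + 2 = 7.

7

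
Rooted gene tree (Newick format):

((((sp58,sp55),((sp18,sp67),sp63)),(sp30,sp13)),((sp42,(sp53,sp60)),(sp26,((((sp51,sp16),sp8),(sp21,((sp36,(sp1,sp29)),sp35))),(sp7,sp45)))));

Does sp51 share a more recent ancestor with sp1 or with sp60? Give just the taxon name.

sp1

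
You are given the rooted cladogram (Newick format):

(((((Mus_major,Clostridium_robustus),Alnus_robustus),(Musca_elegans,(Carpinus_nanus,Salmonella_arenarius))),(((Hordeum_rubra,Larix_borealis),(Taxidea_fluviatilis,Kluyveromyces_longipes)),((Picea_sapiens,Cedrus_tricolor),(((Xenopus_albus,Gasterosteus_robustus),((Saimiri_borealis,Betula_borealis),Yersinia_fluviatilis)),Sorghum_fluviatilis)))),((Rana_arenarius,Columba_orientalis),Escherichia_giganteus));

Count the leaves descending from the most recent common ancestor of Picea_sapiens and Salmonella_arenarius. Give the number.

The MRCA of Picea_sapiens and Salmonella_arenarius is the node subtending ((((Mus_major,Clostridium_robustus),Alnus_robustus),(Musca_elegans,(Carpinus_nanus,Salmonella_arenarius))),(((Hordeum_rubra,Larix_borealis),(Taxidea_fluviatilis,Kluyveromyces_longipes)),((Picea_sapiens,Cedrus_tricolor),(((Xenopus_albus,Gasterosteus_robustus),((Saimiri_borealis,Betula_borealis),Yersinia_fluviatilis)),Sorghum_fluviatilis)))).
That clade contains 18 terminal taxa: Alnus_robustus, Betula_borealis, Carpinus_nanus, Cedrus_tricolor, Clostridium_robustus, Gasterosteus_robustus, Hordeum_rubra, Kluyveromyces_longipes, Larix_borealis, Mus_major, Musca_elegans, Picea_sapiens, Saimiri_borealis, Salmonella_arenarius, Sorghum_fluviatilis, Taxidea_fluviatilis, Xenopus_albus, Yersinia_fluviatilis.

18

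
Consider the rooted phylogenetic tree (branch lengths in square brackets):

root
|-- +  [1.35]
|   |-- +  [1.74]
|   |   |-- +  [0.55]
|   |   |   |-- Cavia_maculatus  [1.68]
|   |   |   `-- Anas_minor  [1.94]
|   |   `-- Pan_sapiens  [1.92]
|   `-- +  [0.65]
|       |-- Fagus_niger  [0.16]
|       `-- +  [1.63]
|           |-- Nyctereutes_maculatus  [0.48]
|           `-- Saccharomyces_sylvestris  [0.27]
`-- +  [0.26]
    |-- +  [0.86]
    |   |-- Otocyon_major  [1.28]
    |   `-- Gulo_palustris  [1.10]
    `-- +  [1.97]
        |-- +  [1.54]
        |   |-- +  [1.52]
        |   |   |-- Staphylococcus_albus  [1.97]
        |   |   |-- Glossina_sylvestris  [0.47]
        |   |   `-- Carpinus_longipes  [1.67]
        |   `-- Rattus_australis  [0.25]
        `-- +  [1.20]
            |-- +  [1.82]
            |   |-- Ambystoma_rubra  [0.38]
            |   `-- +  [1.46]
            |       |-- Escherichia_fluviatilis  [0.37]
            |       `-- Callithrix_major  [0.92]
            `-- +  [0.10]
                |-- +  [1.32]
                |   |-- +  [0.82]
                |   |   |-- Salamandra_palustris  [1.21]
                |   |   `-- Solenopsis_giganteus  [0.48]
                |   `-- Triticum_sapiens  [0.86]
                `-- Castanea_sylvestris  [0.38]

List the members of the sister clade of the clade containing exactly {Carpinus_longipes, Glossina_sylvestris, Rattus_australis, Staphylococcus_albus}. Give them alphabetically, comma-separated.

Ambystoma_rubra, Callithrix_major, Castanea_sylvestris, Escherichia_fluviatilis, Salamandra_palustris, Solenopsis_giganteus, Triticum_sapiens

The clade containing exactly {Carpinus_longipes, Glossina_sylvestris, Rattus_australis, Staphylococcus_albus} attaches to the tree at the node subtending (((Staphylococcus_albus,Glossina_sylvestris,Carpinus_longipes),Rattus_australis),((Ambystoma_rubra,(Escherichia_fluviatilis,Callithrix_major)),(((Salamandra_palustris,Solenopsis_giganteus),Triticum_sapiens),Castanea_sylvestris))).
The other lineage descending from that same node — the sister group — is ((Ambystoma_rubra,(Escherichia_fluviatilis,Callithrix_major)),(((Salamandra_palustris,Solenopsis_giganteus),Triticum_sapiens),Castanea_sylvestris)); its 7 tips in alphabetical order are the answer.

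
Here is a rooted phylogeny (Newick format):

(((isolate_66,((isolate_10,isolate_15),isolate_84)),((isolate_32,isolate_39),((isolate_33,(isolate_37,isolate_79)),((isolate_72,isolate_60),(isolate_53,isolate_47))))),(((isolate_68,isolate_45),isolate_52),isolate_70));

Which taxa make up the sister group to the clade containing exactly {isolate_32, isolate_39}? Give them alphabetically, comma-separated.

isolate_33, isolate_37, isolate_47, isolate_53, isolate_60, isolate_72, isolate_79

The clade containing exactly {isolate_32, isolate_39} attaches to the tree at the node subtending ((isolate_32,isolate_39),((isolate_33,(isolate_37,isolate_79)),((isolate_72,isolate_60),(isolate_53,isolate_47)))).
The other lineage descending from that same node — the sister group — is ((isolate_33,(isolate_37,isolate_79)),((isolate_72,isolate_60),(isolate_53,isolate_47))); its 7 tips in alphabetical order are the answer.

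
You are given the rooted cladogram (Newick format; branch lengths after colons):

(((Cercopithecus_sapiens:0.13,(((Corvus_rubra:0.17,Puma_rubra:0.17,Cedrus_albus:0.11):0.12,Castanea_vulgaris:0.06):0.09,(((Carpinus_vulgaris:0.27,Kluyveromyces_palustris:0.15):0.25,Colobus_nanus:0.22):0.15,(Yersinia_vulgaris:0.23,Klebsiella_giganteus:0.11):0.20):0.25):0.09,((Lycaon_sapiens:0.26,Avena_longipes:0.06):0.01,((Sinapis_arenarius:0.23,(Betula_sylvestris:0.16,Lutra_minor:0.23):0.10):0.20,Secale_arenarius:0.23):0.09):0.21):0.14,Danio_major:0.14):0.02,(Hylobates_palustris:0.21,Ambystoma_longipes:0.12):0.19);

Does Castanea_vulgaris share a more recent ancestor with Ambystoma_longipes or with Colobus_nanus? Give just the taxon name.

Colobus_nanus

The MRCA of Castanea_vulgaris and Colobus_nanus subtends (((Corvus_rubra,Puma_rubra,Cedrus_albus),Castanea_vulgaris),(((Carpinus_vulgaris,Kluyveromyces_palustris),Colobus_nanus),(Yersinia_vulgaris,Klebsiella_giganteus))) (9 taxa).
The MRCA of Castanea_vulgaris and Ambystoma_longipes is the root, subtending the entire tree (19 taxa).
The first is nested inside the second, so Castanea_vulgaris shares a more recent common ancestor with Colobus_nanus.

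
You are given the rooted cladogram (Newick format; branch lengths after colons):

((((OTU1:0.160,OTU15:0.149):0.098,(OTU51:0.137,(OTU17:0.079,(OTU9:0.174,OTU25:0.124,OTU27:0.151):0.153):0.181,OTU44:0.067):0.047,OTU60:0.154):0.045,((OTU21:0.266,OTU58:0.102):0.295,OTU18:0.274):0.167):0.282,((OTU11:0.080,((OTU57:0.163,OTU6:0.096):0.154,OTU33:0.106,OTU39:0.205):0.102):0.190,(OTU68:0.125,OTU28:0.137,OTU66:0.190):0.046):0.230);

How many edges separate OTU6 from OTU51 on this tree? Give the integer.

The MRCA of OTU6 and OTU51 is the root of the tree.
From OTU6 up to that node: 5 branches. From OTU51 up to the same node: 4 branches. Total: 5 + 4 = 9.

9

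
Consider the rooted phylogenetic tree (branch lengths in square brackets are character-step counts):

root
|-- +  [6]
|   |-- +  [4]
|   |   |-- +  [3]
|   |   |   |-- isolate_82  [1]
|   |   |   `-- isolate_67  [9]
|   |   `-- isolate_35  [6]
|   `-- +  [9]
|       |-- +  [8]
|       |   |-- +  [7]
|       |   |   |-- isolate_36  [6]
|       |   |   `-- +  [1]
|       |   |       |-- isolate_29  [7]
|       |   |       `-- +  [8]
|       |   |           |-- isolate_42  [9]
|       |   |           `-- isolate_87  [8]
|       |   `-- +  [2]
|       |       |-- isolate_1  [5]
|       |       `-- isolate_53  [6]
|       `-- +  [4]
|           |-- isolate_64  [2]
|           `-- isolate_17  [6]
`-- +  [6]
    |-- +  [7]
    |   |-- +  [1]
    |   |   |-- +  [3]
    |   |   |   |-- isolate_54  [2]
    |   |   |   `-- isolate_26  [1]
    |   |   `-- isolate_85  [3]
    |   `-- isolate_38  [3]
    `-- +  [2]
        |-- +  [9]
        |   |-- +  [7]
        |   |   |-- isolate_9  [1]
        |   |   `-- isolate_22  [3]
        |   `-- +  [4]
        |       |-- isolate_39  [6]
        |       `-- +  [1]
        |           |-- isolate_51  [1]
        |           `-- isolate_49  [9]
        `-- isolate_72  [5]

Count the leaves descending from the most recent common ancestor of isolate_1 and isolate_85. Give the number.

The MRCA of isolate_1 and isolate_85 is the root, so the clade is the entire tree.
That clade contains 21 terminal taxa: isolate_1, isolate_17, isolate_22, isolate_26, isolate_29, isolate_35, isolate_36, isolate_38, isolate_39, isolate_42, isolate_49, isolate_51, isolate_53, isolate_54, isolate_64, isolate_67, isolate_72, isolate_82, isolate_85, isolate_87, isolate_9.

21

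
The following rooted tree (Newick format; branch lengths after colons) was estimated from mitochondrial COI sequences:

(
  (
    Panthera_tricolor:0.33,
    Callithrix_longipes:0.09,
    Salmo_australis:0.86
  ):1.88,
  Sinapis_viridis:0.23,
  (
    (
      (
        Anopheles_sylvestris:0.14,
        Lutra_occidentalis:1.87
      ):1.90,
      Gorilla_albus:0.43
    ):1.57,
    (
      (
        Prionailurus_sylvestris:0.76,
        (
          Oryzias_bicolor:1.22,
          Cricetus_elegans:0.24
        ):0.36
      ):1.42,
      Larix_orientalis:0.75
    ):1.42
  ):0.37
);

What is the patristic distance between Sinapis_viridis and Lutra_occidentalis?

5.94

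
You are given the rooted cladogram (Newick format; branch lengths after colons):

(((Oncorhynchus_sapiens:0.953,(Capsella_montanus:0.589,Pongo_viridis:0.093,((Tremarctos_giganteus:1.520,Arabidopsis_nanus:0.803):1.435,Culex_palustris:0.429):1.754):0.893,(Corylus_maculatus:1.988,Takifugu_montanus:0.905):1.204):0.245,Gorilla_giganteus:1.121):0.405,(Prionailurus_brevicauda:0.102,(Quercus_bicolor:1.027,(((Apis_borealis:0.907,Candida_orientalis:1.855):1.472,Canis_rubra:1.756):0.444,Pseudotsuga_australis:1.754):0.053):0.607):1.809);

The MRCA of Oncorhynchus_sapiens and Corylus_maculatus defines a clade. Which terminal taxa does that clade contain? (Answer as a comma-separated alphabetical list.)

Tracing Oncorhynchus_sapiens: it sits inside (Oncorhynchus_sapiens,(Capsella_montanus,Pongo_viridis,((Tremarctos_giganteus,Arabidopsis_nanus),Culex_palustris)),(Corylus_maculatus,Takifugu_montanus)).
Tracing Corylus_maculatus: it sits inside (Corylus_maculatus,Takifugu_montanus).
The smallest clade enclosing both is (Oncorhynchus_sapiens,(Capsella_montanus,Pongo_viridis,((Tremarctos_giganteus,Arabidopsis_nanus),Culex_palustris)),(Corylus_maculatus,Takifugu_montanus)); the answer is its 8 terminal taxa in alphabetical order.

Arabidopsis_nanus, Capsella_montanus, Corylus_maculatus, Culex_palustris, Oncorhynchus_sapiens, Pongo_viridis, Takifugu_montanus, Tremarctos_giganteus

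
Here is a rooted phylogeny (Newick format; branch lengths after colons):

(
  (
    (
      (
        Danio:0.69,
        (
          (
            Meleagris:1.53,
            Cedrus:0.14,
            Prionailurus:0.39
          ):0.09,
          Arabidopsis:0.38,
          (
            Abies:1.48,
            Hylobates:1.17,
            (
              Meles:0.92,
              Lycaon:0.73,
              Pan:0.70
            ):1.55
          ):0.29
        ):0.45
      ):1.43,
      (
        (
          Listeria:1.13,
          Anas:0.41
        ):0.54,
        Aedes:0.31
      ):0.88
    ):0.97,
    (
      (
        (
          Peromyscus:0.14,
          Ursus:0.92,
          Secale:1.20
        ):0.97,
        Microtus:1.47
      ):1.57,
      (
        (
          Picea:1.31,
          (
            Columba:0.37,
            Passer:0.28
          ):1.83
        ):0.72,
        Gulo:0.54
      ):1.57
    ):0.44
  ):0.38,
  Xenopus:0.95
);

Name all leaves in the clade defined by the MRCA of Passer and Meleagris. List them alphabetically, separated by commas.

Abies, Aedes, Anas, Arabidopsis, Cedrus, Columba, Danio, Gulo, Hylobates, Listeria, Lycaon, Meleagris, Meles, Microtus, Pan, Passer, Peromyscus, Picea, Prionailurus, Secale, Ursus

Tracing Passer: it sits inside (Columba,Passer).
Tracing Meleagris: it sits inside (Meleagris,Cedrus,Prionailurus).
The smallest clade enclosing both is (((Danio,((Meleagris,Cedrus,Prionailurus),Arabidopsis,(Abies,Hylobates,(Meles,Lycaon,Pan)))),((Listeria,Anas),Aedes)),(((Peromyscus,Ursus,Secale),Microtus),((Picea,(Columba,Passer)),Gulo))); the answer is its 21 terminal taxa in alphabetical order.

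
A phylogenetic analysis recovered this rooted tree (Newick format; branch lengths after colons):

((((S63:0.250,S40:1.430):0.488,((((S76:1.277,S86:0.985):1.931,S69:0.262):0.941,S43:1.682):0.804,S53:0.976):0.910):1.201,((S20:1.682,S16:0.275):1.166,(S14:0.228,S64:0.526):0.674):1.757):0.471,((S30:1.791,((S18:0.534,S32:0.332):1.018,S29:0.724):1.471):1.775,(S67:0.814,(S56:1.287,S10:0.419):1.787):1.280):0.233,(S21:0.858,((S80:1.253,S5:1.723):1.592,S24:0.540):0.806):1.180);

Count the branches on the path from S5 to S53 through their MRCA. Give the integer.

8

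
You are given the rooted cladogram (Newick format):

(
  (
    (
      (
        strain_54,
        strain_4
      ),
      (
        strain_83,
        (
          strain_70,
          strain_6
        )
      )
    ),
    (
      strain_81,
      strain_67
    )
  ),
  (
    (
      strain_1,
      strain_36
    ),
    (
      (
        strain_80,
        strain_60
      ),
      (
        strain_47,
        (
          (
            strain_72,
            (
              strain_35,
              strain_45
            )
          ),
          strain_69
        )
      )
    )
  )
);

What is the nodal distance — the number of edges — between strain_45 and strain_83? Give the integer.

11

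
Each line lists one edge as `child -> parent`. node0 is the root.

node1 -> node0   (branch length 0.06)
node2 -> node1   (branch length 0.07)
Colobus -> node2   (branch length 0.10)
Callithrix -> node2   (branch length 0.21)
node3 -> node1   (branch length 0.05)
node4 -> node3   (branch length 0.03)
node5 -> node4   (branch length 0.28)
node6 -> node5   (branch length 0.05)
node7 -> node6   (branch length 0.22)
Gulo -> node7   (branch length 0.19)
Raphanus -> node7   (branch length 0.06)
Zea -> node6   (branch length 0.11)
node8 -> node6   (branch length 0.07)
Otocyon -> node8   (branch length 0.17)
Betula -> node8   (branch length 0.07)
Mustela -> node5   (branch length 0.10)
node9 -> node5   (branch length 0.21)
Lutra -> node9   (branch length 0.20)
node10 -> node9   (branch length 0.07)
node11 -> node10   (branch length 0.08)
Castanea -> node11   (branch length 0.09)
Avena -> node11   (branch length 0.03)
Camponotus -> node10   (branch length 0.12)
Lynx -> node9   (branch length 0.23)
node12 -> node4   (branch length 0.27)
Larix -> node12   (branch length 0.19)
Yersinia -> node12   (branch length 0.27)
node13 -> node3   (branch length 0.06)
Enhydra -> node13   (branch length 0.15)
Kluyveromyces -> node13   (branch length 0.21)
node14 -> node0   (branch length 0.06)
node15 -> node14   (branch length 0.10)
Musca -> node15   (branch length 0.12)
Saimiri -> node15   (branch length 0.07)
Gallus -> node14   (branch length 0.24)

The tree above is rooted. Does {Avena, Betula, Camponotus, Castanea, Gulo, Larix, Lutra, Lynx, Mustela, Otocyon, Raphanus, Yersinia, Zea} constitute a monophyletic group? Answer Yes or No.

The most recent common ancestor of these taxa subtends ((((Gulo,Raphanus),Zea,(Otocyon,Betula)),Mustela,(Lutra,((Castanea,Avena),Camponotus),Lynx)),(Larix,Yersinia)).
That clade has exactly 13 tips — every listed taxon and nothing else — so the group is monophyletic.

Yes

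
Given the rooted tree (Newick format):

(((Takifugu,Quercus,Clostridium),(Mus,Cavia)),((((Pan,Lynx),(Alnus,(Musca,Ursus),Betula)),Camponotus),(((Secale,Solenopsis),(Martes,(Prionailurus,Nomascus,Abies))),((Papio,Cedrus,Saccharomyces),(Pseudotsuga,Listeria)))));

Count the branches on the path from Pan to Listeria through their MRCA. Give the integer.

8

The MRCA of Pan and Listeria is the node subtending ((((Pan,Lynx),(Alnus,(Musca,Ursus),Betula)),Camponotus),(((Secale,Solenopsis),(Martes,(Prionailurus,Nomascus,Abies))),((Papio,Cedrus,Saccharomyces),(Pseudotsuga,Listeria)))).
From Pan up to that node: 4 branches. From Listeria up to the same node: 4 branches. Total: 4 + 4 = 8.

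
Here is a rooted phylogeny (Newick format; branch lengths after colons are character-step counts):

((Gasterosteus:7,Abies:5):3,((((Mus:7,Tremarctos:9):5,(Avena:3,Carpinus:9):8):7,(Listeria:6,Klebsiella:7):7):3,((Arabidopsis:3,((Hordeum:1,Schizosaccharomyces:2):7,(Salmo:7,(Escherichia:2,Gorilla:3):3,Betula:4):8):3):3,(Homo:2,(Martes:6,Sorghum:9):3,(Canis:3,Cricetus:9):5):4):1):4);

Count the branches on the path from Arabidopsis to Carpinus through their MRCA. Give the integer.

7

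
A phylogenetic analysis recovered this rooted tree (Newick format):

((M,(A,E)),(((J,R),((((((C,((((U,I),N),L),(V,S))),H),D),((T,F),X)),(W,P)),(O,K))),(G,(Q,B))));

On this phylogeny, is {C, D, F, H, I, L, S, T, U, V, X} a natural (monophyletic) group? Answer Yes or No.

No

The MRCA of the listed taxa subtends ((((C,((((U,I),N),L),(V,S))),H),D),((T,F),X)).
That clade also contains N, which is not in the proposed group, so the group is not monophyletic.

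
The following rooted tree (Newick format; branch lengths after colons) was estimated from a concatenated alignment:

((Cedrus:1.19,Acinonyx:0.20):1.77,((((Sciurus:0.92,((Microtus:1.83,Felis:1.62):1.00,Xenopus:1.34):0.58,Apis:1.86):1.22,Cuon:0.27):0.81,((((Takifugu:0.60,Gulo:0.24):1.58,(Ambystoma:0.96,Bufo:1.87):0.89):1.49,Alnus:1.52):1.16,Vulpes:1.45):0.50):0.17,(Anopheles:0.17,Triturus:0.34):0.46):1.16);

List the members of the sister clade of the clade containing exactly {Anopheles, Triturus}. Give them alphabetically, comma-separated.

The clade containing exactly {Anopheles, Triturus} attaches to the tree at the node subtending ((((Sciurus,((Microtus,Felis),Xenopus),Apis),Cuon),((((Takifugu,Gulo),(Ambystoma,Bufo)),Alnus),Vulpes)),(Anopheles,Triturus)).
The other lineage descending from that same node — the sister group — is (((Sciurus,((Microtus,Felis),Xenopus),Apis),Cuon),((((Takifugu,Gulo),(Ambystoma,Bufo)),Alnus),Vulpes)); its 12 tips in alphabetical order are the answer.

Alnus, Ambystoma, Apis, Bufo, Cuon, Felis, Gulo, Microtus, Sciurus, Takifugu, Vulpes, Xenopus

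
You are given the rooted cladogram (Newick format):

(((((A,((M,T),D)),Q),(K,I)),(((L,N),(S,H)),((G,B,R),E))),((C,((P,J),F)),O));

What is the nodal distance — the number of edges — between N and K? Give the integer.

7

The MRCA of N and K is the node subtending ((((A,((M,T),D)),Q),(K,I)),(((L,N),(S,H)),((G,B,R),E))).
From N up to that node: 4 branches. From K up to the same node: 3 branches. Total: 4 + 3 = 7.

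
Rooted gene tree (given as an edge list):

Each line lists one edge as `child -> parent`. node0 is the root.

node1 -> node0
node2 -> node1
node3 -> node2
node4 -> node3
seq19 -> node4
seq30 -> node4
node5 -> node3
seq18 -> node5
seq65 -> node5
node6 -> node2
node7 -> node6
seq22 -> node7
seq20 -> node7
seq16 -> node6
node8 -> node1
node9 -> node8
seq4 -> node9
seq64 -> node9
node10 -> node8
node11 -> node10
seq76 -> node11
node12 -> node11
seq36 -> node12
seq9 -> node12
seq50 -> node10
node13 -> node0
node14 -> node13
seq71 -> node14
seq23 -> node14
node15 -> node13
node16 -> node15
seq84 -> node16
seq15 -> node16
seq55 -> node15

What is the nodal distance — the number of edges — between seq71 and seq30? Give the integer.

The MRCA of seq71 and seq30 is the root of the tree.
From seq71 up to that node: 3 branches. From seq30 up to the same node: 5 branches. Total: 3 + 5 = 8.

8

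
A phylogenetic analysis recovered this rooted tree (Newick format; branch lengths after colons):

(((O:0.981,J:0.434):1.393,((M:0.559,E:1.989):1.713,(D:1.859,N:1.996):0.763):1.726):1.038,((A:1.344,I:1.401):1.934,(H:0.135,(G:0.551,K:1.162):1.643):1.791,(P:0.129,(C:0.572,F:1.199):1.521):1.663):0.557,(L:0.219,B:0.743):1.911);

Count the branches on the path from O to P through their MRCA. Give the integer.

6

The MRCA of O and P is the root of the tree.
From O up to that node: 3 branches. From P up to the same node: 3 branches. Total: 3 + 3 = 6.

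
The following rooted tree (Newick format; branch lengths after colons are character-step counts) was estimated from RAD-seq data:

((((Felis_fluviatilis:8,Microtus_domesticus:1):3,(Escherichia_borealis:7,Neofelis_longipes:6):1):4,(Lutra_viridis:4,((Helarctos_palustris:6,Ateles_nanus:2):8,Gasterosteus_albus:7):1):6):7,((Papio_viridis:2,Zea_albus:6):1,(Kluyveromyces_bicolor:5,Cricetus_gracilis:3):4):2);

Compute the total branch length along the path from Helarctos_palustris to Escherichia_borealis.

33

The path runs Helarctos_palustris → … → MRCA → … → Escherichia_borealis; the MRCA is the node subtending (((Felis_fluviatilis,Microtus_domesticus),(Escherichia_borealis,Neofelis_longipes)),(Lutra_viridis,((Helarctos_palustris,Ateles_nanus),Gasterosteus_albus))).
Branch lengths along that path: 6 + 8 + 1 + 6 + 4 + 1 + 7 = 33.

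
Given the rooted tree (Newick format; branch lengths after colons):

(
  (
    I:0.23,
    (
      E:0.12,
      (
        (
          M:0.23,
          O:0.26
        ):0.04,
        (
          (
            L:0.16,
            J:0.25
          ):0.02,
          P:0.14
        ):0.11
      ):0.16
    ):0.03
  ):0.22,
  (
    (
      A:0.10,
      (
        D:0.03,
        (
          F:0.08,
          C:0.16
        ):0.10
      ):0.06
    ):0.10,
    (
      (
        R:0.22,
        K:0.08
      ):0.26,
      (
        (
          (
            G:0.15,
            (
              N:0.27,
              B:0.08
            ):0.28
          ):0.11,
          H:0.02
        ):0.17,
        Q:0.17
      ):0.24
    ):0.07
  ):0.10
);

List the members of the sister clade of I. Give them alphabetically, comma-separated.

I attaches to the tree at the node subtending (I,(E,((M,O),((L,J),P)))).
The other lineage descending from that same node — the sister group — is (E,((M,O),((L,J),P))); its 6 tips in alphabetical order are the answer.

E, J, L, M, O, P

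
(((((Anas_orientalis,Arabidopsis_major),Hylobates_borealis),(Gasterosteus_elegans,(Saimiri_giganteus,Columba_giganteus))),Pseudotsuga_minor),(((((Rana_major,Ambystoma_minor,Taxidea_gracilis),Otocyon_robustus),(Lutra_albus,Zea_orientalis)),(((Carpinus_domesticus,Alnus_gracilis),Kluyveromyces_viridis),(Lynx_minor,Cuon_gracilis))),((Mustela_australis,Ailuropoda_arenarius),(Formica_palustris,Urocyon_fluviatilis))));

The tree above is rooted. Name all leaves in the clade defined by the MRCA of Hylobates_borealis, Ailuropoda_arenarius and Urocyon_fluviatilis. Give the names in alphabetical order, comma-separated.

Ailuropoda_arenarius, Alnus_gracilis, Ambystoma_minor, Anas_orientalis, Arabidopsis_major, Carpinus_domesticus, Columba_giganteus, Cuon_gracilis, Formica_palustris, Gasterosteus_elegans, Hylobates_borealis, Kluyveromyces_viridis, Lutra_albus, Lynx_minor, Mustela_australis, Otocyon_robustus, Pseudotsuga_minor, Rana_major, Saimiri_giganteus, Taxidea_gracilis, Urocyon_fluviatilis, Zea_orientalis

Tracing Hylobates_borealis: it sits inside ((Anas_orientalis,Arabidopsis_major),Hylobates_borealis).
Tracing Ailuropoda_arenarius: it sits inside (Mustela_australis,Ailuropoda_arenarius).
Tracing Urocyon_fluviatilis: it sits inside (Formica_palustris,Urocyon_fluviatilis).
The smallest clade enclosing all 3 is the whole tree (their MRCA is the root), so the answer is all 22 tips in alphabetical order.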